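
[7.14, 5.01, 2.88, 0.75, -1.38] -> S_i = 7.14 + -2.13*i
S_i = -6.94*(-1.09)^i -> [-6.94, 7.56, -8.25, 8.99, -9.8]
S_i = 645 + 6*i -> [645, 651, 657, 663, 669]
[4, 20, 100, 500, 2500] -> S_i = 4*5^i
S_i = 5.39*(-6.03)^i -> [5.39, -32.5, 195.99, -1181.79, 7126.2]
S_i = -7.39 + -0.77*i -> [-7.39, -8.16, -8.93, -9.7, -10.47]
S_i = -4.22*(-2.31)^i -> [-4.22, 9.75, -22.52, 52.02, -120.16]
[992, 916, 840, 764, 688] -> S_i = 992 + -76*i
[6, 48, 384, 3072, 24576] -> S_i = 6*8^i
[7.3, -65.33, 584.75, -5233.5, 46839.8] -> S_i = 7.30*(-8.95)^i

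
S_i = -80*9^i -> [-80, -720, -6480, -58320, -524880]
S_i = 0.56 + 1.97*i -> [0.56, 2.53, 4.5, 6.47, 8.44]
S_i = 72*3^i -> [72, 216, 648, 1944, 5832]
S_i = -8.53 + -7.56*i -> [-8.53, -16.09, -23.65, -31.21, -38.77]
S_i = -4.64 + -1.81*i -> [-4.64, -6.45, -8.26, -10.07, -11.88]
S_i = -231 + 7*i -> [-231, -224, -217, -210, -203]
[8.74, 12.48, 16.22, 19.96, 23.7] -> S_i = 8.74 + 3.74*i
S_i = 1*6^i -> [1, 6, 36, 216, 1296]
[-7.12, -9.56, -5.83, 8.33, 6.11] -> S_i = Random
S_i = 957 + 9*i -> [957, 966, 975, 984, 993]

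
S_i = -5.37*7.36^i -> [-5.37, -39.52, -290.89, -2140.96, -15757.44]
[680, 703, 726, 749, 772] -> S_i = 680 + 23*i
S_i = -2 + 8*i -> [-2, 6, 14, 22, 30]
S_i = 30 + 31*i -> [30, 61, 92, 123, 154]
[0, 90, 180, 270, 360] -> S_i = 0 + 90*i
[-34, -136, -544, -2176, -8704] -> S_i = -34*4^i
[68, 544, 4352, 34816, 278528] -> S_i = 68*8^i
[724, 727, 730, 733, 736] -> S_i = 724 + 3*i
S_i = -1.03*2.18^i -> [-1.03, -2.25, -4.89, -10.67, -23.26]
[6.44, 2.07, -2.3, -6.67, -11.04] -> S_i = 6.44 + -4.37*i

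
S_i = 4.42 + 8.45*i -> [4.42, 12.87, 21.32, 29.77, 38.22]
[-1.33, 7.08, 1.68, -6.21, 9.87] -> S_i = Random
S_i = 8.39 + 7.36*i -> [8.39, 15.75, 23.11, 30.47, 37.83]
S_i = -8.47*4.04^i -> [-8.47, -34.22, -138.24, -558.51, -2256.36]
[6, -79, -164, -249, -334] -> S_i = 6 + -85*i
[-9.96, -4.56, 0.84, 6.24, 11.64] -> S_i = -9.96 + 5.40*i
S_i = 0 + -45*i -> [0, -45, -90, -135, -180]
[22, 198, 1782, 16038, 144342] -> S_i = 22*9^i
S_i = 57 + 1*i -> [57, 58, 59, 60, 61]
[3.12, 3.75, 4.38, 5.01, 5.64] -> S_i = 3.12 + 0.63*i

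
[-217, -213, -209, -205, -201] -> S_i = -217 + 4*i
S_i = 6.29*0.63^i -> [6.29, 3.96, 2.5, 1.57, 0.99]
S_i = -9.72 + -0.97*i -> [-9.72, -10.69, -11.66, -12.63, -13.6]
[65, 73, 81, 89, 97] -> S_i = 65 + 8*i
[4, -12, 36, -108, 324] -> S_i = 4*-3^i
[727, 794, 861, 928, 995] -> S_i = 727 + 67*i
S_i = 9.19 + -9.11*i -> [9.19, 0.08, -9.03, -18.14, -27.25]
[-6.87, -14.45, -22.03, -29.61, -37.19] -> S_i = -6.87 + -7.58*i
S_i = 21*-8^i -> [21, -168, 1344, -10752, 86016]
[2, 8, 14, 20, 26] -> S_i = 2 + 6*i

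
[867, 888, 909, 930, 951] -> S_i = 867 + 21*i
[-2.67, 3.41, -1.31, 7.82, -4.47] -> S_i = Random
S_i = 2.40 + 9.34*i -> [2.4, 11.74, 21.08, 30.42, 39.76]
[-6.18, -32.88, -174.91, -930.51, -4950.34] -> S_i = -6.18*5.32^i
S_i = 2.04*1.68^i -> [2.04, 3.43, 5.76, 9.67, 16.25]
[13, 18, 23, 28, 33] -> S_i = 13 + 5*i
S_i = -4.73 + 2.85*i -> [-4.73, -1.88, 0.97, 3.82, 6.67]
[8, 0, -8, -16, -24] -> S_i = 8 + -8*i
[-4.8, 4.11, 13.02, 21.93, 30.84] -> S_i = -4.80 + 8.91*i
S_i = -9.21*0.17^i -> [-9.21, -1.57, -0.27, -0.05, -0.01]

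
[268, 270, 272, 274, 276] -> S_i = 268 + 2*i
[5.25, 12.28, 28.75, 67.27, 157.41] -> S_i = 5.25*2.34^i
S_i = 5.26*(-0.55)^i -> [5.26, -2.89, 1.59, -0.88, 0.48]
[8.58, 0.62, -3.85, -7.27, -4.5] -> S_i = Random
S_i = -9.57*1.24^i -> [-9.57, -11.87, -14.71, -18.25, -22.63]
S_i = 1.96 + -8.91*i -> [1.96, -6.95, -15.86, -24.77, -33.68]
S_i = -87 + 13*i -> [-87, -74, -61, -48, -35]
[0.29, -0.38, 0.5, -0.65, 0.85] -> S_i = 0.29*(-1.31)^i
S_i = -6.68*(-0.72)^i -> [-6.68, 4.81, -3.46, 2.49, -1.8]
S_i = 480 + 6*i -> [480, 486, 492, 498, 504]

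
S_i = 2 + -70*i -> [2, -68, -138, -208, -278]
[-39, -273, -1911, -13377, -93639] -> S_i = -39*7^i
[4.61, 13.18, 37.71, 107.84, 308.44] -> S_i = 4.61*2.86^i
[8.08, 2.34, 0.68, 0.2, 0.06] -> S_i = 8.08*0.29^i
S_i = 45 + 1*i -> [45, 46, 47, 48, 49]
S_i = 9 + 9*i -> [9, 18, 27, 36, 45]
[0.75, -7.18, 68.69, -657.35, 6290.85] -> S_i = 0.75*(-9.57)^i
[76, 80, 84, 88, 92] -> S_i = 76 + 4*i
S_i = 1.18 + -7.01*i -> [1.18, -5.83, -12.84, -19.85, -26.86]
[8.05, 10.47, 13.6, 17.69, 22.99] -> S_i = 8.05*1.30^i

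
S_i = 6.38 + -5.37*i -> [6.38, 1.01, -4.36, -9.73, -15.1]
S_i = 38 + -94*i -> [38, -56, -150, -244, -338]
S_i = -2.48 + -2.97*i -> [-2.48, -5.45, -8.42, -11.39, -14.36]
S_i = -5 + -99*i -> [-5, -104, -203, -302, -401]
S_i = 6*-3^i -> [6, -18, 54, -162, 486]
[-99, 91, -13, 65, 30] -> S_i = Random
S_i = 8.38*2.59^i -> [8.38, 21.7, 56.21, 145.59, 377.09]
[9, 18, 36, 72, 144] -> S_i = 9*2^i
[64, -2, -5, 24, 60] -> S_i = Random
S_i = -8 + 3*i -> [-8, -5, -2, 1, 4]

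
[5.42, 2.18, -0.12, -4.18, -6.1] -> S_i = Random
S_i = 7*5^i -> [7, 35, 175, 875, 4375]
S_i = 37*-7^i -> [37, -259, 1813, -12691, 88837]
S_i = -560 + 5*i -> [-560, -555, -550, -545, -540]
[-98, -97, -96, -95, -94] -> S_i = -98 + 1*i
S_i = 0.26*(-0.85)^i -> [0.26, -0.22, 0.19, -0.16, 0.14]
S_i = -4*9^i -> [-4, -36, -324, -2916, -26244]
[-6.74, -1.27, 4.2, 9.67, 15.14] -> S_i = -6.74 + 5.47*i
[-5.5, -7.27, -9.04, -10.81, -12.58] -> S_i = -5.50 + -1.77*i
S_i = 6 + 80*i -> [6, 86, 166, 246, 326]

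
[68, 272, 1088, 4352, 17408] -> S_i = 68*4^i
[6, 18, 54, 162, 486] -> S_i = 6*3^i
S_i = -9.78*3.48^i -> [-9.78, -34.03, -118.44, -412.17, -1434.35]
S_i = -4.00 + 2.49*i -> [-4.0, -1.51, 0.98, 3.47, 5.96]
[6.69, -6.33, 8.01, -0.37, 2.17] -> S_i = Random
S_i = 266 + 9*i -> [266, 275, 284, 293, 302]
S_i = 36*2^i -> [36, 72, 144, 288, 576]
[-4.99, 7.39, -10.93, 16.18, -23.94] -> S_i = -4.99*(-1.48)^i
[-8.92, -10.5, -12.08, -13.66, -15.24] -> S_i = -8.92 + -1.58*i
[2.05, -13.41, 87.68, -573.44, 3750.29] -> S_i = 2.05*(-6.54)^i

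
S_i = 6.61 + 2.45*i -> [6.61, 9.06, 11.51, 13.96, 16.41]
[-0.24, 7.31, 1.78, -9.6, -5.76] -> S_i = Random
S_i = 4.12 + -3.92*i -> [4.12, 0.2, -3.72, -7.64, -11.56]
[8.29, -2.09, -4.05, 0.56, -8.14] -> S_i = Random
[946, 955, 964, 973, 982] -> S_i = 946 + 9*i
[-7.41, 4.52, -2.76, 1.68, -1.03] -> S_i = -7.41*(-0.61)^i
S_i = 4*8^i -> [4, 32, 256, 2048, 16384]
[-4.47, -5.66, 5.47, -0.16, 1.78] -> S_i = Random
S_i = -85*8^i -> [-85, -680, -5440, -43520, -348160]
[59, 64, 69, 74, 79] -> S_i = 59 + 5*i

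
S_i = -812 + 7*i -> [-812, -805, -798, -791, -784]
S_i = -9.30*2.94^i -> [-9.3, -27.34, -80.39, -236.33, -694.82]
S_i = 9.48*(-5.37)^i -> [9.48, -50.91, 273.37, -1468.02, 7883.25]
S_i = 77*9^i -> [77, 693, 6237, 56133, 505197]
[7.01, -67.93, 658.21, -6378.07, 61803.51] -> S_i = 7.01*(-9.69)^i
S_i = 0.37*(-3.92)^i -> [0.37, -1.45, 5.69, -22.29, 87.37]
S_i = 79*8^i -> [79, 632, 5056, 40448, 323584]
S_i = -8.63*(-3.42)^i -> [-8.63, 29.51, -100.94, 345.21, -1180.63]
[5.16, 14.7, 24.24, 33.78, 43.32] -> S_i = 5.16 + 9.54*i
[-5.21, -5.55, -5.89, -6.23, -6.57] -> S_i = -5.21 + -0.34*i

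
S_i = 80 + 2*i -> [80, 82, 84, 86, 88]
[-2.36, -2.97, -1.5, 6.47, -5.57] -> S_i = Random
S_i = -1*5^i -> [-1, -5, -25, -125, -625]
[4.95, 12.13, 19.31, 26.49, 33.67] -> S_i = 4.95 + 7.18*i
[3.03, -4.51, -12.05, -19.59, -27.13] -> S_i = 3.03 + -7.54*i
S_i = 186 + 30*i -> [186, 216, 246, 276, 306]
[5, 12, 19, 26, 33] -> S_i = 5 + 7*i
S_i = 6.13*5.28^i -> [6.13, 32.37, 170.89, 902.32, 4764.27]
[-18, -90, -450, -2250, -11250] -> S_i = -18*5^i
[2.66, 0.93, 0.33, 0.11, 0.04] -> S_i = 2.66*0.35^i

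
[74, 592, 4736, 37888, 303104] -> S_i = 74*8^i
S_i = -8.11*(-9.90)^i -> [-8.11, 80.29, -794.86, 7869.12, -77904.34]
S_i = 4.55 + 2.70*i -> [4.55, 7.25, 9.95, 12.65, 15.35]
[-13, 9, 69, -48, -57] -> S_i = Random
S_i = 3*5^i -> [3, 15, 75, 375, 1875]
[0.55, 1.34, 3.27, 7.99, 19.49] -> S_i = 0.55*2.44^i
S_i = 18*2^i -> [18, 36, 72, 144, 288]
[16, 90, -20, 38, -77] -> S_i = Random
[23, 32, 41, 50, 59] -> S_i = 23 + 9*i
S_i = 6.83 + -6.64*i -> [6.83, 0.19, -6.45, -13.09, -19.73]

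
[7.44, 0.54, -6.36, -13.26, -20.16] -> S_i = 7.44 + -6.90*i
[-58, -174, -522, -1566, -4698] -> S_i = -58*3^i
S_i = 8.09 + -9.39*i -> [8.09, -1.3, -10.69, -20.08, -29.47]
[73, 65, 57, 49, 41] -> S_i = 73 + -8*i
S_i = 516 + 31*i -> [516, 547, 578, 609, 640]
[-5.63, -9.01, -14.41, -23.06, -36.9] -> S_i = -5.63*1.60^i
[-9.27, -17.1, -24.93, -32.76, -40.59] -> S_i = -9.27 + -7.83*i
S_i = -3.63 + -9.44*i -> [-3.63, -13.07, -22.51, -31.95, -41.39]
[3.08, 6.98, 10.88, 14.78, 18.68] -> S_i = 3.08 + 3.90*i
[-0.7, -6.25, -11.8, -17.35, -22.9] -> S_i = -0.70 + -5.55*i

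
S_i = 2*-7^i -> [2, -14, 98, -686, 4802]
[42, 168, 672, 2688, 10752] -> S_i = 42*4^i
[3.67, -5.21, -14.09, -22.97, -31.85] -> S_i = 3.67 + -8.88*i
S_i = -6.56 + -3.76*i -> [-6.56, -10.32, -14.08, -17.84, -21.6]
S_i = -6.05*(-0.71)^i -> [-6.05, 4.3, -3.05, 2.17, -1.54]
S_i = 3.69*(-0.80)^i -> [3.69, -2.95, 2.36, -1.89, 1.51]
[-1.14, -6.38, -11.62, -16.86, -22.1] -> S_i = -1.14 + -5.24*i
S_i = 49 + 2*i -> [49, 51, 53, 55, 57]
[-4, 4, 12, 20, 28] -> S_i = -4 + 8*i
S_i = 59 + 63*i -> [59, 122, 185, 248, 311]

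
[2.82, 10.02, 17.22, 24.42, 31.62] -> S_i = 2.82 + 7.20*i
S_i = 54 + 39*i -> [54, 93, 132, 171, 210]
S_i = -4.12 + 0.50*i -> [-4.12, -3.62, -3.12, -2.62, -2.12]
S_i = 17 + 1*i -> [17, 18, 19, 20, 21]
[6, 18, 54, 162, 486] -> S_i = 6*3^i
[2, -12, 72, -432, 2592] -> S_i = 2*-6^i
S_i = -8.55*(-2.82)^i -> [-8.55, 24.11, -67.99, 191.74, -540.71]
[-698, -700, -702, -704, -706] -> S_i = -698 + -2*i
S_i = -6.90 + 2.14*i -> [-6.9, -4.76, -2.62, -0.48, 1.66]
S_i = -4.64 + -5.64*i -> [-4.64, -10.28, -15.92, -21.56, -27.2]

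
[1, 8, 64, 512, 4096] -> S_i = 1*8^i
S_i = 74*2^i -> [74, 148, 296, 592, 1184]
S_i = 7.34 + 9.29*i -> [7.34, 16.63, 25.92, 35.21, 44.5]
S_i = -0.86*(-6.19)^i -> [-0.86, 5.32, -32.95, 203.97, -1262.59]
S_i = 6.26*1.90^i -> [6.26, 11.89, 22.6, 42.94, 81.58]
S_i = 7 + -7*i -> [7, 0, -7, -14, -21]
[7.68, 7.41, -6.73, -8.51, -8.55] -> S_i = Random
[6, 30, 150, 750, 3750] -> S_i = 6*5^i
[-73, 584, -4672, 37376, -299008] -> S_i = -73*-8^i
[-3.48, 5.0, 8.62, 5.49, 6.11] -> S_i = Random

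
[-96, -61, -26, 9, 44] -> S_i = -96 + 35*i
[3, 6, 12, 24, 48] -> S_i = 3*2^i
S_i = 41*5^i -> [41, 205, 1025, 5125, 25625]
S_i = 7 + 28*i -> [7, 35, 63, 91, 119]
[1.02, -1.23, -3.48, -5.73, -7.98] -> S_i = 1.02 + -2.25*i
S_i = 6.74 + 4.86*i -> [6.74, 11.6, 16.46, 21.32, 26.18]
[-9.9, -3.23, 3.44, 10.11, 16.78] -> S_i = -9.90 + 6.67*i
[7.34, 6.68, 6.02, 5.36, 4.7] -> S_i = 7.34 + -0.66*i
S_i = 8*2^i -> [8, 16, 32, 64, 128]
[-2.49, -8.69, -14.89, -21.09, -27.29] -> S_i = -2.49 + -6.20*i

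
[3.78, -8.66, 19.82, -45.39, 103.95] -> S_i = 3.78*(-2.29)^i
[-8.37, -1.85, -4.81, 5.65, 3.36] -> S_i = Random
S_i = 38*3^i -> [38, 114, 342, 1026, 3078]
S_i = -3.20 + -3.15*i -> [-3.2, -6.35, -9.5, -12.65, -15.8]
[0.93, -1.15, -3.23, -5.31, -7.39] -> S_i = 0.93 + -2.08*i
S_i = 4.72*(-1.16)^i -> [4.72, -5.48, 6.35, -7.37, 8.55]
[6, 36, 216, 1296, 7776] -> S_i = 6*6^i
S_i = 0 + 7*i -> [0, 7, 14, 21, 28]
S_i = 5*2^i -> [5, 10, 20, 40, 80]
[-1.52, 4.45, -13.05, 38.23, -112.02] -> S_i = -1.52*(-2.93)^i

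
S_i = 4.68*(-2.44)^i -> [4.68, -11.42, 27.86, -67.99, 165.88]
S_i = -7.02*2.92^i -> [-7.02, -20.5, -59.86, -174.78, -510.35]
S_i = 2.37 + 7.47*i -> [2.37, 9.84, 17.31, 24.78, 32.25]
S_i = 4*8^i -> [4, 32, 256, 2048, 16384]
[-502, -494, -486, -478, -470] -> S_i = -502 + 8*i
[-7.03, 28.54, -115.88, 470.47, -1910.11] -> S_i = -7.03*(-4.06)^i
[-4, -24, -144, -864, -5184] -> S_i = -4*6^i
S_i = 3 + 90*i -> [3, 93, 183, 273, 363]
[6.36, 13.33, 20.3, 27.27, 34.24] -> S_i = 6.36 + 6.97*i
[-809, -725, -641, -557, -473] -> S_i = -809 + 84*i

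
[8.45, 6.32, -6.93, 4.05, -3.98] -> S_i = Random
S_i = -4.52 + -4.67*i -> [-4.52, -9.19, -13.86, -18.53, -23.2]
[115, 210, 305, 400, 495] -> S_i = 115 + 95*i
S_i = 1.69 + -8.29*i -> [1.69, -6.6, -14.89, -23.18, -31.47]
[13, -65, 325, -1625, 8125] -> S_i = 13*-5^i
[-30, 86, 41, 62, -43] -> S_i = Random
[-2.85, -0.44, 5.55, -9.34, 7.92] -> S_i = Random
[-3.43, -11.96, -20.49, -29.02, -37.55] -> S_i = -3.43 + -8.53*i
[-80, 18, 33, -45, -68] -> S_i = Random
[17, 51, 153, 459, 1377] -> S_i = 17*3^i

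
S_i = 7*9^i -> [7, 63, 567, 5103, 45927]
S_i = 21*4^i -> [21, 84, 336, 1344, 5376]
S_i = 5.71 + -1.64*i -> [5.71, 4.07, 2.43, 0.79, -0.85]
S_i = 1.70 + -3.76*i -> [1.7, -2.06, -5.82, -9.58, -13.34]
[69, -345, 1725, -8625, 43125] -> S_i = 69*-5^i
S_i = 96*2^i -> [96, 192, 384, 768, 1536]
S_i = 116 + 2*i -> [116, 118, 120, 122, 124]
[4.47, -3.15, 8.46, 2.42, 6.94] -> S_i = Random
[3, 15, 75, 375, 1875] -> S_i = 3*5^i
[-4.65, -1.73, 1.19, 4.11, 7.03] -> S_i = -4.65 + 2.92*i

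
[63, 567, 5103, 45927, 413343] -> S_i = 63*9^i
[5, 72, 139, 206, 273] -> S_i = 5 + 67*i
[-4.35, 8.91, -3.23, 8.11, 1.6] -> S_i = Random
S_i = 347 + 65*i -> [347, 412, 477, 542, 607]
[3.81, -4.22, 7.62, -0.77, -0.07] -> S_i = Random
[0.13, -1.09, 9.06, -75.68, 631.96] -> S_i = 0.13*(-8.35)^i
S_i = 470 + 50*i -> [470, 520, 570, 620, 670]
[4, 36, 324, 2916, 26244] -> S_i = 4*9^i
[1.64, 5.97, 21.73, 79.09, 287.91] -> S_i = 1.64*3.64^i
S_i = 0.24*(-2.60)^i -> [0.24, -0.62, 1.62, -4.22, 10.97]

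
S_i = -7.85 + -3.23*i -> [-7.85, -11.08, -14.31, -17.54, -20.77]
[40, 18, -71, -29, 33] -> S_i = Random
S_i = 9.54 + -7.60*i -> [9.54, 1.94, -5.66, -13.26, -20.86]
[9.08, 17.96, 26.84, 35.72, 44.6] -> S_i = 9.08 + 8.88*i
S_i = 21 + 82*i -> [21, 103, 185, 267, 349]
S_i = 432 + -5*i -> [432, 427, 422, 417, 412]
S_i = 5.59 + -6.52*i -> [5.59, -0.93, -7.45, -13.97, -20.49]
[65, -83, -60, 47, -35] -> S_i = Random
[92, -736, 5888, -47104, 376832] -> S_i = 92*-8^i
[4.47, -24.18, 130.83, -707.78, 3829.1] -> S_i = 4.47*(-5.41)^i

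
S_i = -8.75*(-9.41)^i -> [-8.75, 82.34, -774.8, 7290.83, -68606.7]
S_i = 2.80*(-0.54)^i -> [2.8, -1.51, 0.82, -0.44, 0.24]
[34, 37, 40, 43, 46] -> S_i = 34 + 3*i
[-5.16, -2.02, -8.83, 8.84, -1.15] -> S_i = Random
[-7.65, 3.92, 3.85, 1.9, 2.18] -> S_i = Random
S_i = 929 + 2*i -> [929, 931, 933, 935, 937]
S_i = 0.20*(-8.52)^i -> [0.2, -1.7, 14.52, -123.69, 1053.87]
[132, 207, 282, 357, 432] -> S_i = 132 + 75*i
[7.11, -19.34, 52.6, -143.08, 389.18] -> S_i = 7.11*(-2.72)^i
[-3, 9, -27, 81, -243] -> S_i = -3*-3^i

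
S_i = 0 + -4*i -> [0, -4, -8, -12, -16]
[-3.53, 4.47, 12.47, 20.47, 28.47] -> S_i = -3.53 + 8.00*i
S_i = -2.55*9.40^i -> [-2.55, -23.97, -225.32, -2117.99, -19909.1]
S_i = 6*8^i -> [6, 48, 384, 3072, 24576]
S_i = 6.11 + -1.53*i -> [6.11, 4.58, 3.05, 1.52, -0.01]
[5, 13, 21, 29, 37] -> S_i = 5 + 8*i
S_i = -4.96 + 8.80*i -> [-4.96, 3.84, 12.64, 21.44, 30.24]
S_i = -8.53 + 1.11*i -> [-8.53, -7.42, -6.31, -5.2, -4.09]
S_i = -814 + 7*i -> [-814, -807, -800, -793, -786]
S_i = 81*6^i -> [81, 486, 2916, 17496, 104976]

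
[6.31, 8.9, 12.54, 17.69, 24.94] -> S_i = 6.31*1.41^i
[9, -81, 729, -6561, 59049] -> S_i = 9*-9^i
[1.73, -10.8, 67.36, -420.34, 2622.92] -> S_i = 1.73*(-6.24)^i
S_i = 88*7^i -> [88, 616, 4312, 30184, 211288]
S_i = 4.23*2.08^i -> [4.23, 8.8, 18.3, 38.07, 79.18]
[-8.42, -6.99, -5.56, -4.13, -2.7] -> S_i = -8.42 + 1.43*i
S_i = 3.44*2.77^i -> [3.44, 9.53, 26.39, 73.11, 202.52]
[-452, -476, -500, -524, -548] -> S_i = -452 + -24*i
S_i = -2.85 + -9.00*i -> [-2.85, -11.85, -20.85, -29.85, -38.85]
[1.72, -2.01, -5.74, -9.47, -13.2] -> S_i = 1.72 + -3.73*i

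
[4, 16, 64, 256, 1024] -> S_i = 4*4^i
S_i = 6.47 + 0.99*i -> [6.47, 7.46, 8.45, 9.44, 10.43]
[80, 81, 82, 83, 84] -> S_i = 80 + 1*i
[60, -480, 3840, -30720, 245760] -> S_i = 60*-8^i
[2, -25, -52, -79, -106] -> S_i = 2 + -27*i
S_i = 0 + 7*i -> [0, 7, 14, 21, 28]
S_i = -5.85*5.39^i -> [-5.85, -31.53, -169.95, -916.06, -4937.54]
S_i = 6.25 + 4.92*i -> [6.25, 11.17, 16.09, 21.01, 25.93]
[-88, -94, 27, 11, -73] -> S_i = Random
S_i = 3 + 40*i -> [3, 43, 83, 123, 163]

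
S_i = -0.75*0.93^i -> [-0.75, -0.7, -0.65, -0.6, -0.56]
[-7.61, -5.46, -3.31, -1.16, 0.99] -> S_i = -7.61 + 2.15*i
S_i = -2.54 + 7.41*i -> [-2.54, 4.87, 12.28, 19.69, 27.1]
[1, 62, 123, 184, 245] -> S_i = 1 + 61*i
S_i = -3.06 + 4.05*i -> [-3.06, 0.99, 5.04, 9.09, 13.14]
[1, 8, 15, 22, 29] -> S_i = 1 + 7*i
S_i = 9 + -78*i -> [9, -69, -147, -225, -303]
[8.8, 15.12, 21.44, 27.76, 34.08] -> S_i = 8.80 + 6.32*i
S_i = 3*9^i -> [3, 27, 243, 2187, 19683]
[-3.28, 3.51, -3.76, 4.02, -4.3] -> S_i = -3.28*(-1.07)^i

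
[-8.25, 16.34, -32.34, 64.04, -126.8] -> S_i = -8.25*(-1.98)^i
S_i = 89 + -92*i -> [89, -3, -95, -187, -279]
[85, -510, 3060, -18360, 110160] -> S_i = 85*-6^i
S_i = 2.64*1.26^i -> [2.64, 3.33, 4.19, 5.28, 6.65]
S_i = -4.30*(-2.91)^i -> [-4.3, 12.51, -36.41, 105.96, -308.35]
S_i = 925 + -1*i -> [925, 924, 923, 922, 921]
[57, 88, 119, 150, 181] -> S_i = 57 + 31*i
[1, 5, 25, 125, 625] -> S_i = 1*5^i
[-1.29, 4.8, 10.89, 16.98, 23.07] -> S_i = -1.29 + 6.09*i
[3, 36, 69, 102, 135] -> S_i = 3 + 33*i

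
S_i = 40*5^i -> [40, 200, 1000, 5000, 25000]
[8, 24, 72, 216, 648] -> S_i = 8*3^i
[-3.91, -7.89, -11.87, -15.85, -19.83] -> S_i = -3.91 + -3.98*i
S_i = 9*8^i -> [9, 72, 576, 4608, 36864]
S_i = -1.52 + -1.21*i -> [-1.52, -2.73, -3.94, -5.15, -6.36]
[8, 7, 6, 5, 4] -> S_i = 8 + -1*i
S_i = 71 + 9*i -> [71, 80, 89, 98, 107]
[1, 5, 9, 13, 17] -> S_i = 1 + 4*i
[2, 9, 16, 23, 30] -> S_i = 2 + 7*i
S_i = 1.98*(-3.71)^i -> [1.98, -7.35, 27.25, -101.11, 375.11]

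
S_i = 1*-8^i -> [1, -8, 64, -512, 4096]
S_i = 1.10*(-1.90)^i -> [1.1, -2.09, 3.97, -7.54, 14.34]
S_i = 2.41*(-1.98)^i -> [2.41, -4.77, 9.45, -18.71, 37.04]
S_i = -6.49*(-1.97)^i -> [-6.49, 12.79, -25.19, 49.62, -97.75]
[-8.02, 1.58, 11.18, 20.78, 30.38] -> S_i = -8.02 + 9.60*i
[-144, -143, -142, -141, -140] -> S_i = -144 + 1*i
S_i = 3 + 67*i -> [3, 70, 137, 204, 271]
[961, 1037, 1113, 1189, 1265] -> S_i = 961 + 76*i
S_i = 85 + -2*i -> [85, 83, 81, 79, 77]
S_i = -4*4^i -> [-4, -16, -64, -256, -1024]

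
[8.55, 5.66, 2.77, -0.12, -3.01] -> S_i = 8.55 + -2.89*i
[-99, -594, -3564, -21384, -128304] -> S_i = -99*6^i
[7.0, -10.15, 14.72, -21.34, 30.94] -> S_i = 7.00*(-1.45)^i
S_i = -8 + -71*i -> [-8, -79, -150, -221, -292]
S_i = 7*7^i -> [7, 49, 343, 2401, 16807]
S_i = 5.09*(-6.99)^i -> [5.09, -35.58, 248.7, -1738.4, 12151.4]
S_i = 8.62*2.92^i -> [8.62, 25.17, 73.5, 214.61, 626.67]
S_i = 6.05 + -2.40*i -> [6.05, 3.65, 1.25, -1.15, -3.55]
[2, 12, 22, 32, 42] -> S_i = 2 + 10*i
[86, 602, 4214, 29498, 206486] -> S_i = 86*7^i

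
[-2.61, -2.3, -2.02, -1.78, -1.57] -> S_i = -2.61*0.88^i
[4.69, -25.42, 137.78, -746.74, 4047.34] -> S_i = 4.69*(-5.42)^i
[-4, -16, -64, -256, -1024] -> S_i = -4*4^i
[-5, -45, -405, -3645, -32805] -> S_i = -5*9^i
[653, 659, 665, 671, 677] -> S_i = 653 + 6*i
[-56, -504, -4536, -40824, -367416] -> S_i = -56*9^i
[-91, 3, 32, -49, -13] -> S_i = Random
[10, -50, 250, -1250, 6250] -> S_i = 10*-5^i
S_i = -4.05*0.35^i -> [-4.05, -1.42, -0.5, -0.17, -0.06]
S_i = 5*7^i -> [5, 35, 245, 1715, 12005]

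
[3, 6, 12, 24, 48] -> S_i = 3*2^i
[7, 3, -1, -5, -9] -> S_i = 7 + -4*i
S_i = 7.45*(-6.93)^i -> [7.45, -51.63, 357.79, -2479.45, 17182.61]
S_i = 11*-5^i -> [11, -55, 275, -1375, 6875]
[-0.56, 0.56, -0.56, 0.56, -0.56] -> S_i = -0.56*(-1.00)^i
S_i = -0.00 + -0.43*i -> [-0.0, -0.43, -0.86, -1.29, -1.72]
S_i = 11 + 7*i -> [11, 18, 25, 32, 39]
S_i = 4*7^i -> [4, 28, 196, 1372, 9604]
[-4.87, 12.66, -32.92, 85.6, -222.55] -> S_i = -4.87*(-2.60)^i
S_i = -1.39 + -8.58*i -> [-1.39, -9.97, -18.55, -27.13, -35.71]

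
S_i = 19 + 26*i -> [19, 45, 71, 97, 123]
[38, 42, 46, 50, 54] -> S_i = 38 + 4*i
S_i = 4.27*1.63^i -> [4.27, 6.96, 11.34, 18.49, 30.14]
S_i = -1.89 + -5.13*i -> [-1.89, -7.02, -12.15, -17.28, -22.41]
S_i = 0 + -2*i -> [0, -2, -4, -6, -8]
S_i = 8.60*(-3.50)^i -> [8.6, -30.1, 105.35, -368.72, 1290.54]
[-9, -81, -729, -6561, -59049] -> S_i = -9*9^i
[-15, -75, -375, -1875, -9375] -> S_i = -15*5^i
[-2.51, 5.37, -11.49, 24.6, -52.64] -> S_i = -2.51*(-2.14)^i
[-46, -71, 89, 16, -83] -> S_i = Random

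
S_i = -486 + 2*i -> [-486, -484, -482, -480, -478]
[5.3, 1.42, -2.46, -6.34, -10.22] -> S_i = 5.30 + -3.88*i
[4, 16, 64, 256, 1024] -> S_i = 4*4^i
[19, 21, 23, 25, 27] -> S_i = 19 + 2*i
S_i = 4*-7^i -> [4, -28, 196, -1372, 9604]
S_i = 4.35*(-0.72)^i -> [4.35, -3.13, 2.26, -1.62, 1.17]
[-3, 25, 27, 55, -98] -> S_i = Random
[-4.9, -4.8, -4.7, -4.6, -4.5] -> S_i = -4.90 + 0.10*i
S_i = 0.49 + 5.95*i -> [0.49, 6.44, 12.39, 18.34, 24.29]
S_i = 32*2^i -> [32, 64, 128, 256, 512]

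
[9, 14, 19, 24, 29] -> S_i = 9 + 5*i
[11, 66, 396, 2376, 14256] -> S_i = 11*6^i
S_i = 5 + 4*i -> [5, 9, 13, 17, 21]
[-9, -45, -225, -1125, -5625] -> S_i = -9*5^i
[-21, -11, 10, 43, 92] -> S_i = Random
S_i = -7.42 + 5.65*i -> [-7.42, -1.77, 3.88, 9.53, 15.18]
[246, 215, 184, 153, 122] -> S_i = 246 + -31*i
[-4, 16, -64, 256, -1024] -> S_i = -4*-4^i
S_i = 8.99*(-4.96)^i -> [8.99, -44.59, 221.17, -1097.0, 5441.1]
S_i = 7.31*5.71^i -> [7.31, 41.74, 238.34, 1360.9, 7770.73]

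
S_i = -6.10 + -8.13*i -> [-6.1, -14.23, -22.36, -30.49, -38.62]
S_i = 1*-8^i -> [1, -8, 64, -512, 4096]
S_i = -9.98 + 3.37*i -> [-9.98, -6.61, -3.24, 0.13, 3.5]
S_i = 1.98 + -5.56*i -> [1.98, -3.58, -9.14, -14.7, -20.26]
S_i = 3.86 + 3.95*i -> [3.86, 7.81, 11.76, 15.71, 19.66]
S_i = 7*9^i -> [7, 63, 567, 5103, 45927]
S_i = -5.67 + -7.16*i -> [-5.67, -12.83, -19.99, -27.15, -34.31]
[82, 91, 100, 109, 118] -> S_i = 82 + 9*i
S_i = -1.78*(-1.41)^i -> [-1.78, 2.51, -3.54, 4.99, -7.04]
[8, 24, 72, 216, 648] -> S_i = 8*3^i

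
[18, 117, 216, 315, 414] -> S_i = 18 + 99*i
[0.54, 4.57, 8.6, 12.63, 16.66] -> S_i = 0.54 + 4.03*i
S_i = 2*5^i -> [2, 10, 50, 250, 1250]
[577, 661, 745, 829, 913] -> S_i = 577 + 84*i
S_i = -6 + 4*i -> [-6, -2, 2, 6, 10]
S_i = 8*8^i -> [8, 64, 512, 4096, 32768]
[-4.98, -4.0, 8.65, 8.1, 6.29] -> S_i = Random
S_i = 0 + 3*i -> [0, 3, 6, 9, 12]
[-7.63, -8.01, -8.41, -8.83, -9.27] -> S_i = -7.63*1.05^i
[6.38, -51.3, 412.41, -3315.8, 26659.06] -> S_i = 6.38*(-8.04)^i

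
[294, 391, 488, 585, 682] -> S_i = 294 + 97*i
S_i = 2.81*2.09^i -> [2.81, 5.87, 12.27, 25.65, 53.62]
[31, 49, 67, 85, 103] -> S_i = 31 + 18*i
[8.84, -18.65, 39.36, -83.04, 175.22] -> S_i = 8.84*(-2.11)^i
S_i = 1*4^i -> [1, 4, 16, 64, 256]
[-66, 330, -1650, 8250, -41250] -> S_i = -66*-5^i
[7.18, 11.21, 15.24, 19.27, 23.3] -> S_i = 7.18 + 4.03*i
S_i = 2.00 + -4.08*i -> [2.0, -2.08, -6.16, -10.24, -14.32]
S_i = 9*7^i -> [9, 63, 441, 3087, 21609]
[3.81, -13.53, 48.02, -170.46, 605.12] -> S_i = 3.81*(-3.55)^i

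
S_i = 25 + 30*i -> [25, 55, 85, 115, 145]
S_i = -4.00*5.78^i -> [-4.0, -23.12, -133.63, -772.4, -4464.48]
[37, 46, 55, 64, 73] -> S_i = 37 + 9*i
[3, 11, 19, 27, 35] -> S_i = 3 + 8*i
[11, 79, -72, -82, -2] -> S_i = Random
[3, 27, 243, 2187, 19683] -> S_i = 3*9^i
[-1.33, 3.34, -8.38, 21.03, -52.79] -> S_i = -1.33*(-2.51)^i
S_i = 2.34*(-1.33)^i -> [2.34, -3.11, 4.14, -5.51, 7.32]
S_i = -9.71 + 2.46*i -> [-9.71, -7.25, -4.79, -2.33, 0.13]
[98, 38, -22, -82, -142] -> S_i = 98 + -60*i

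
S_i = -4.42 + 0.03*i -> [-4.42, -4.39, -4.36, -4.33, -4.3]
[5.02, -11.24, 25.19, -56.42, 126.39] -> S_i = 5.02*(-2.24)^i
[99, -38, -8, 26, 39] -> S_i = Random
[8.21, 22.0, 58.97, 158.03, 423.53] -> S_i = 8.21*2.68^i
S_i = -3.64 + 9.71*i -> [-3.64, 6.07, 15.78, 25.49, 35.2]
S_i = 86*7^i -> [86, 602, 4214, 29498, 206486]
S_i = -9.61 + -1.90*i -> [-9.61, -11.51, -13.41, -15.31, -17.21]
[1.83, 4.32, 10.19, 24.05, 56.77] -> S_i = 1.83*2.36^i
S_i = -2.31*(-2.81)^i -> [-2.31, 6.49, -18.24, 51.25, -144.02]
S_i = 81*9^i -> [81, 729, 6561, 59049, 531441]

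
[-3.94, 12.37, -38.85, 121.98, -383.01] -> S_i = -3.94*(-3.14)^i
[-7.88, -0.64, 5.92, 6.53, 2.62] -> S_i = Random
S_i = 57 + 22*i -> [57, 79, 101, 123, 145]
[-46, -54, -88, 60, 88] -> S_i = Random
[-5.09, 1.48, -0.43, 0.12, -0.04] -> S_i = -5.09*(-0.29)^i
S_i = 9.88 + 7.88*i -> [9.88, 17.76, 25.64, 33.52, 41.4]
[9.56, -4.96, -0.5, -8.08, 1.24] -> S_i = Random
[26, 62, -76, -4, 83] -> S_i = Random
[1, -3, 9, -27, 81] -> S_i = 1*-3^i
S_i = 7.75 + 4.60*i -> [7.75, 12.35, 16.95, 21.55, 26.15]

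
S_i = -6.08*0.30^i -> [-6.08, -1.82, -0.55, -0.16, -0.05]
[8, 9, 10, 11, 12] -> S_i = 8 + 1*i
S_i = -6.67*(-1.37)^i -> [-6.67, 9.14, -12.52, 17.15, -23.5]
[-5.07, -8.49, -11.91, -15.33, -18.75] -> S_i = -5.07 + -3.42*i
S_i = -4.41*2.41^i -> [-4.41, -10.63, -25.61, -61.73, -148.77]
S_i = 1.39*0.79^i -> [1.39, 1.1, 0.87, 0.69, 0.54]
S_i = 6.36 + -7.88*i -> [6.36, -1.52, -9.4, -17.28, -25.16]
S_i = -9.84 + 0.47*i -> [-9.84, -9.37, -8.9, -8.43, -7.96]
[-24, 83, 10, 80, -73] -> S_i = Random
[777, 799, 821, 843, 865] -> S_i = 777 + 22*i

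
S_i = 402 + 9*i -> [402, 411, 420, 429, 438]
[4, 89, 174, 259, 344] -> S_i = 4 + 85*i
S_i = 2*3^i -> [2, 6, 18, 54, 162]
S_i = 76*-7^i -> [76, -532, 3724, -26068, 182476]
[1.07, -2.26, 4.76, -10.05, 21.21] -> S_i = 1.07*(-2.11)^i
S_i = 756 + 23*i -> [756, 779, 802, 825, 848]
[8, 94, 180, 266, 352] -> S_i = 8 + 86*i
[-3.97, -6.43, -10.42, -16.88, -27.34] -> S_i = -3.97*1.62^i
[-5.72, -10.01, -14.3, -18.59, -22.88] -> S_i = -5.72 + -4.29*i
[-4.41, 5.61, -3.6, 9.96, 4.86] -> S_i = Random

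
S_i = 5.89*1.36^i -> [5.89, 8.01, 10.89, 14.82, 20.15]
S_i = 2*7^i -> [2, 14, 98, 686, 4802]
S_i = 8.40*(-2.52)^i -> [8.4, -21.17, 53.34, -134.43, 338.75]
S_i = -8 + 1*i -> [-8, -7, -6, -5, -4]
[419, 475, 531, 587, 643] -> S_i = 419 + 56*i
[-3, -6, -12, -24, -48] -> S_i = -3*2^i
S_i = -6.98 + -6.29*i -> [-6.98, -13.27, -19.56, -25.85, -32.14]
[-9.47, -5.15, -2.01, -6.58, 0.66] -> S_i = Random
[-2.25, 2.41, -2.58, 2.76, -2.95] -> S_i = -2.25*(-1.07)^i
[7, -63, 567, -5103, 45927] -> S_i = 7*-9^i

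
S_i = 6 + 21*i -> [6, 27, 48, 69, 90]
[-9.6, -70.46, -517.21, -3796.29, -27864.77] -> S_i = -9.60*7.34^i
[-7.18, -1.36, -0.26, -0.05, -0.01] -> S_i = -7.18*0.19^i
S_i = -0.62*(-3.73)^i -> [-0.62, 2.31, -8.63, 32.17, -120.01]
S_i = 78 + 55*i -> [78, 133, 188, 243, 298]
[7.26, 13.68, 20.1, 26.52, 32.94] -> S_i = 7.26 + 6.42*i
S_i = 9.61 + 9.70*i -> [9.61, 19.31, 29.01, 38.71, 48.41]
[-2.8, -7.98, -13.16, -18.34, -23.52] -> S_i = -2.80 + -5.18*i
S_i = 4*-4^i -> [4, -16, 64, -256, 1024]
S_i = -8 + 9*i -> [-8, 1, 10, 19, 28]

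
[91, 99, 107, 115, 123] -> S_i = 91 + 8*i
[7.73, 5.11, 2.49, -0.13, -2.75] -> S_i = 7.73 + -2.62*i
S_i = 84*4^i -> [84, 336, 1344, 5376, 21504]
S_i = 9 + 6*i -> [9, 15, 21, 27, 33]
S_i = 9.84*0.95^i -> [9.84, 9.35, 8.88, 8.44, 8.01]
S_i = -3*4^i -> [-3, -12, -48, -192, -768]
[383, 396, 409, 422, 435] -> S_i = 383 + 13*i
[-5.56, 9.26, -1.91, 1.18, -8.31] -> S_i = Random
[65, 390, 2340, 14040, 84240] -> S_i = 65*6^i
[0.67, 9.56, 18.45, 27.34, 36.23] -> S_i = 0.67 + 8.89*i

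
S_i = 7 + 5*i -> [7, 12, 17, 22, 27]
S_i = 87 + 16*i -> [87, 103, 119, 135, 151]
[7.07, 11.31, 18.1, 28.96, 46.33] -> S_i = 7.07*1.60^i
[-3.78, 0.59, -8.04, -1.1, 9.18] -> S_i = Random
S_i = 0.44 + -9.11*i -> [0.44, -8.67, -17.78, -26.89, -36.0]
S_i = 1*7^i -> [1, 7, 49, 343, 2401]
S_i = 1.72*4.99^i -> [1.72, 8.58, 42.83, 213.71, 1066.43]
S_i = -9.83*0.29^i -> [-9.83, -2.85, -0.83, -0.24, -0.07]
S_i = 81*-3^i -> [81, -243, 729, -2187, 6561]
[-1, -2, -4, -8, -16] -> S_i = -1*2^i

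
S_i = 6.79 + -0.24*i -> [6.79, 6.55, 6.31, 6.07, 5.83]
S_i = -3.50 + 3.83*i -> [-3.5, 0.33, 4.16, 7.99, 11.82]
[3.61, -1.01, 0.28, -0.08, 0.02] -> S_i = 3.61*(-0.28)^i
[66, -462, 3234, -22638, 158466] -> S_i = 66*-7^i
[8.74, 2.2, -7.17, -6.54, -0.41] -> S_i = Random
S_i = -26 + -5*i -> [-26, -31, -36, -41, -46]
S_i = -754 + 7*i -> [-754, -747, -740, -733, -726]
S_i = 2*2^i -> [2, 4, 8, 16, 32]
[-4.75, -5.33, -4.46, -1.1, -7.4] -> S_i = Random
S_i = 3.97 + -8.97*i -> [3.97, -5.0, -13.97, -22.94, -31.91]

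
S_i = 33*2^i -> [33, 66, 132, 264, 528]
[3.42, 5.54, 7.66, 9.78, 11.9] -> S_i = 3.42 + 2.12*i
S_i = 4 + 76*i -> [4, 80, 156, 232, 308]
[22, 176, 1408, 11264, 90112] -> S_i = 22*8^i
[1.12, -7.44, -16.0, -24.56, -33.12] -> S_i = 1.12 + -8.56*i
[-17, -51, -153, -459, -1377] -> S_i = -17*3^i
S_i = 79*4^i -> [79, 316, 1264, 5056, 20224]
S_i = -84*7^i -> [-84, -588, -4116, -28812, -201684]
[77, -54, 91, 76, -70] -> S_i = Random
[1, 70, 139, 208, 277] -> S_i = 1 + 69*i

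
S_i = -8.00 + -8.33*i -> [-8.0, -16.33, -24.66, -32.99, -41.32]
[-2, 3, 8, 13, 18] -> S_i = -2 + 5*i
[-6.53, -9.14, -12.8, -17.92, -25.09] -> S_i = -6.53*1.40^i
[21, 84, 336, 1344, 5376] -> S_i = 21*4^i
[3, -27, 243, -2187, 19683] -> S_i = 3*-9^i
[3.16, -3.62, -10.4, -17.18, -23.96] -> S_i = 3.16 + -6.78*i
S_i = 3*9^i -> [3, 27, 243, 2187, 19683]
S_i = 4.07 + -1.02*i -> [4.07, 3.05, 2.03, 1.01, -0.01]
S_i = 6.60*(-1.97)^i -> [6.6, -13.0, 25.61, -50.46, 99.41]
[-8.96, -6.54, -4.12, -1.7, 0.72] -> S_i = -8.96 + 2.42*i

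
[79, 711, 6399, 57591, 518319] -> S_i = 79*9^i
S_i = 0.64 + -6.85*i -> [0.64, -6.21, -13.06, -19.91, -26.76]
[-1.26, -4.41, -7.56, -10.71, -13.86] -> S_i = -1.26 + -3.15*i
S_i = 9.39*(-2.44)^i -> [9.39, -22.91, 55.9, -136.41, 332.83]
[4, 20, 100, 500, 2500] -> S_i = 4*5^i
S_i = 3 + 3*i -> [3, 6, 9, 12, 15]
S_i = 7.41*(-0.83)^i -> [7.41, -6.15, 5.1, -4.24, 3.52]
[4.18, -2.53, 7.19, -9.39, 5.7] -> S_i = Random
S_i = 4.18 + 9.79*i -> [4.18, 13.97, 23.76, 33.55, 43.34]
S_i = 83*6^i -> [83, 498, 2988, 17928, 107568]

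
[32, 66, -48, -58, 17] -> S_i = Random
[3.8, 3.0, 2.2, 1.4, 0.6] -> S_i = 3.80 + -0.80*i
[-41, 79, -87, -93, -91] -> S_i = Random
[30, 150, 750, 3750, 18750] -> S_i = 30*5^i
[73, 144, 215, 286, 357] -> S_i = 73 + 71*i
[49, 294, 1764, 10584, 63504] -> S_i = 49*6^i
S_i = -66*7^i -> [-66, -462, -3234, -22638, -158466]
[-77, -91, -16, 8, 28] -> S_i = Random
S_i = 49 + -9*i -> [49, 40, 31, 22, 13]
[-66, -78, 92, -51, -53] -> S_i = Random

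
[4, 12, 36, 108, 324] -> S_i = 4*3^i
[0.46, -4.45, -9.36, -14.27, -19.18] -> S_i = 0.46 + -4.91*i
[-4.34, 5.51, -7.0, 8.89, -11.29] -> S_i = -4.34*(-1.27)^i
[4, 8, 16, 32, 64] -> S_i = 4*2^i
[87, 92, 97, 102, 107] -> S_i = 87 + 5*i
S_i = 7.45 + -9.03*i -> [7.45, -1.58, -10.61, -19.64, -28.67]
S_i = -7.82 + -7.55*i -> [-7.82, -15.37, -22.92, -30.47, -38.02]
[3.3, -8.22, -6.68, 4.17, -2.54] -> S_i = Random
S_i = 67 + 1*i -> [67, 68, 69, 70, 71]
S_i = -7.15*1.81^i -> [-7.15, -12.94, -23.42, -42.4, -76.74]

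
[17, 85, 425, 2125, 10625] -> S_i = 17*5^i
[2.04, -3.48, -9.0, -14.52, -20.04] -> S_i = 2.04 + -5.52*i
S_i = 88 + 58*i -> [88, 146, 204, 262, 320]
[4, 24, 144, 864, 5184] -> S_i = 4*6^i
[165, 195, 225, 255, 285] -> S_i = 165 + 30*i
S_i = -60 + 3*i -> [-60, -57, -54, -51, -48]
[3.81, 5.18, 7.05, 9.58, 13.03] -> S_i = 3.81*1.36^i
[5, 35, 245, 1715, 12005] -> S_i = 5*7^i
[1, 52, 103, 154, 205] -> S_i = 1 + 51*i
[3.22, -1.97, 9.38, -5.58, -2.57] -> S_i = Random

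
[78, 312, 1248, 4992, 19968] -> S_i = 78*4^i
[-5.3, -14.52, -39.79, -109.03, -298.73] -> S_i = -5.30*2.74^i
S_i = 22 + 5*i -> [22, 27, 32, 37, 42]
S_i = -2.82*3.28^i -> [-2.82, -9.25, -30.34, -99.51, -326.4]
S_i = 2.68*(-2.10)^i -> [2.68, -5.63, 11.82, -24.82, 52.12]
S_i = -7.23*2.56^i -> [-7.23, -18.51, -47.38, -121.3, -310.53]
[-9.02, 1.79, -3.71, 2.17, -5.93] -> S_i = Random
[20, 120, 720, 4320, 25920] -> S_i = 20*6^i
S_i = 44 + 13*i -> [44, 57, 70, 83, 96]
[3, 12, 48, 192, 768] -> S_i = 3*4^i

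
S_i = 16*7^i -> [16, 112, 784, 5488, 38416]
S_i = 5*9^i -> [5, 45, 405, 3645, 32805]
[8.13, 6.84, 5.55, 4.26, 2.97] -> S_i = 8.13 + -1.29*i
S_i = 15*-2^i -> [15, -30, 60, -120, 240]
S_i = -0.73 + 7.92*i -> [-0.73, 7.19, 15.11, 23.03, 30.95]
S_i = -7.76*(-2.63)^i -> [-7.76, 20.41, -53.68, 141.17, -371.27]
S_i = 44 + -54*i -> [44, -10, -64, -118, -172]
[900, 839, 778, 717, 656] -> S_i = 900 + -61*i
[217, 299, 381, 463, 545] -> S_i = 217 + 82*i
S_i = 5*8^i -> [5, 40, 320, 2560, 20480]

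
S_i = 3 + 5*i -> [3, 8, 13, 18, 23]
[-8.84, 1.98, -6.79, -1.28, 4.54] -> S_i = Random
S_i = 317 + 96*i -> [317, 413, 509, 605, 701]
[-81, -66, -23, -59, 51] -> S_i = Random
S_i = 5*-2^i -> [5, -10, 20, -40, 80]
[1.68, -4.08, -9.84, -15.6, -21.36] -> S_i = 1.68 + -5.76*i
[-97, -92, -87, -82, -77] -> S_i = -97 + 5*i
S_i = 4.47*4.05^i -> [4.47, 18.1, 73.32, 296.94, 1202.62]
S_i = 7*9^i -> [7, 63, 567, 5103, 45927]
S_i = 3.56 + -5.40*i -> [3.56, -1.84, -7.24, -12.64, -18.04]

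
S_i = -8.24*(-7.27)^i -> [-8.24, 59.9, -435.51, 3166.14, -23017.86]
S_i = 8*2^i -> [8, 16, 32, 64, 128]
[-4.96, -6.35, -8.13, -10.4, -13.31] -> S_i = -4.96*1.28^i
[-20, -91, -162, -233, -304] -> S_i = -20 + -71*i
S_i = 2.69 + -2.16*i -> [2.69, 0.53, -1.63, -3.79, -5.95]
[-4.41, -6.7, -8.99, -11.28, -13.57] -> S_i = -4.41 + -2.29*i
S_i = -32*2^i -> [-32, -64, -128, -256, -512]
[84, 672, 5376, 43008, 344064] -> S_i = 84*8^i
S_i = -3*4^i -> [-3, -12, -48, -192, -768]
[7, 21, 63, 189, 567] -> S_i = 7*3^i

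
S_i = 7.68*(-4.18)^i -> [7.68, -32.1, 134.19, -560.91, 2344.59]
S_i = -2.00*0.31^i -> [-2.0, -0.62, -0.19, -0.06, -0.02]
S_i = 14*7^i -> [14, 98, 686, 4802, 33614]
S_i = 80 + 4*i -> [80, 84, 88, 92, 96]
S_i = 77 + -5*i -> [77, 72, 67, 62, 57]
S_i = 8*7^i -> [8, 56, 392, 2744, 19208]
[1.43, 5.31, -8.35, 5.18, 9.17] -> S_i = Random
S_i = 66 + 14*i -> [66, 80, 94, 108, 122]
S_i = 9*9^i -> [9, 81, 729, 6561, 59049]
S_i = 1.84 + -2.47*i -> [1.84, -0.63, -3.1, -5.57, -8.04]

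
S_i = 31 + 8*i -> [31, 39, 47, 55, 63]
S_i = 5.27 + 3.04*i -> [5.27, 8.31, 11.35, 14.39, 17.43]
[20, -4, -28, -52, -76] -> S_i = 20 + -24*i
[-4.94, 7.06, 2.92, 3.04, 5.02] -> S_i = Random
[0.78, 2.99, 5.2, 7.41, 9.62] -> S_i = 0.78 + 2.21*i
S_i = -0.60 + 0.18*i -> [-0.6, -0.42, -0.24, -0.06, 0.12]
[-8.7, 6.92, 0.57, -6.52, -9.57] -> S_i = Random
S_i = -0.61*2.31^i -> [-0.61, -1.41, -3.26, -7.52, -17.37]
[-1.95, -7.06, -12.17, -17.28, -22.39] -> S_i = -1.95 + -5.11*i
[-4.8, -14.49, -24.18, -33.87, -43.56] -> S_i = -4.80 + -9.69*i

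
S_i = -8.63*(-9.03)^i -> [-8.63, 77.93, -703.7, 6354.39, -57380.17]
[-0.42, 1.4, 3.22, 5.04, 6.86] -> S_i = -0.42 + 1.82*i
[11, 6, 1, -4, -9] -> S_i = 11 + -5*i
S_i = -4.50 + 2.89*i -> [-4.5, -1.61, 1.28, 4.17, 7.06]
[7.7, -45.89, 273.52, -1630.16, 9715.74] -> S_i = 7.70*(-5.96)^i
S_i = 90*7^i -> [90, 630, 4410, 30870, 216090]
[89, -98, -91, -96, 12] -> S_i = Random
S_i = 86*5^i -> [86, 430, 2150, 10750, 53750]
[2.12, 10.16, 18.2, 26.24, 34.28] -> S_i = 2.12 + 8.04*i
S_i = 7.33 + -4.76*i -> [7.33, 2.57, -2.19, -6.95, -11.71]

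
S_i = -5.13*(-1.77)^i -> [-5.13, 9.08, -16.07, 28.45, -50.35]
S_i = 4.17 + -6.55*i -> [4.17, -2.38, -8.93, -15.48, -22.03]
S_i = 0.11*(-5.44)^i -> [0.11, -0.6, 3.26, -17.71, 96.34]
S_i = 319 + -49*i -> [319, 270, 221, 172, 123]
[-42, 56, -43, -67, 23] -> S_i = Random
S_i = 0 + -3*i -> [0, -3, -6, -9, -12]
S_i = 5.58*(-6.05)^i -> [5.58, -33.76, 204.24, -1235.66, 7475.77]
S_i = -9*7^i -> [-9, -63, -441, -3087, -21609]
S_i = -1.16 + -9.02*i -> [-1.16, -10.18, -19.2, -28.22, -37.24]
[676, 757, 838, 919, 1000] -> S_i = 676 + 81*i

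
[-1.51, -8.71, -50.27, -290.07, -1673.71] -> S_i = -1.51*5.77^i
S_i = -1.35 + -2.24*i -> [-1.35, -3.59, -5.83, -8.07, -10.31]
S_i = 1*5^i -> [1, 5, 25, 125, 625]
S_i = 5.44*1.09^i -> [5.44, 5.93, 6.46, 7.04, 7.68]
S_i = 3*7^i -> [3, 21, 147, 1029, 7203]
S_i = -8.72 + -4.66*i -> [-8.72, -13.38, -18.04, -22.7, -27.36]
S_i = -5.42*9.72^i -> [-5.42, -52.68, -512.07, -4977.35, -48379.83]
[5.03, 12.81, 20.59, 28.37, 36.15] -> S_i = 5.03 + 7.78*i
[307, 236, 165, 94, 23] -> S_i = 307 + -71*i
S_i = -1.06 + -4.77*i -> [-1.06, -5.83, -10.6, -15.37, -20.14]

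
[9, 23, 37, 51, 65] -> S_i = 9 + 14*i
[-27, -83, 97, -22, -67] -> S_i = Random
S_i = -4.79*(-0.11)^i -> [-4.79, 0.53, -0.06, 0.01, -0.0]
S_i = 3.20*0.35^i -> [3.2, 1.12, 0.39, 0.14, 0.05]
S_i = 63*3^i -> [63, 189, 567, 1701, 5103]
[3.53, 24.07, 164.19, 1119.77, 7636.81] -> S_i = 3.53*6.82^i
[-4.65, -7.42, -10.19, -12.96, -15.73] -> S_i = -4.65 + -2.77*i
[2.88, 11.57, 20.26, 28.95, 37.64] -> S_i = 2.88 + 8.69*i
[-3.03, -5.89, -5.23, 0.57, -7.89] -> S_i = Random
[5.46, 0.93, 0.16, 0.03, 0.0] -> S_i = 5.46*0.17^i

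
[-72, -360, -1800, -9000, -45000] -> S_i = -72*5^i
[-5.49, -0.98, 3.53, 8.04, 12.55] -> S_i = -5.49 + 4.51*i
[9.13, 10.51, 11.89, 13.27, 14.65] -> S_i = 9.13 + 1.38*i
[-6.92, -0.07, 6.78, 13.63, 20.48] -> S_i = -6.92 + 6.85*i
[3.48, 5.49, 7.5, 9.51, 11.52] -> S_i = 3.48 + 2.01*i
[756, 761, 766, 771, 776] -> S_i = 756 + 5*i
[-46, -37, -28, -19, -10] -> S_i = -46 + 9*i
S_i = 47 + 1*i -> [47, 48, 49, 50, 51]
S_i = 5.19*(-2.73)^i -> [5.19, -14.17, 38.68, -105.6, 288.28]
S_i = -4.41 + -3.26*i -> [-4.41, -7.67, -10.93, -14.19, -17.45]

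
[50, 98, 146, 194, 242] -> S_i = 50 + 48*i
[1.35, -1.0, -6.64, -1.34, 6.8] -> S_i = Random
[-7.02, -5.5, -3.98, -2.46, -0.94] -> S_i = -7.02 + 1.52*i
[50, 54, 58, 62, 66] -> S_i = 50 + 4*i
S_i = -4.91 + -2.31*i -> [-4.91, -7.22, -9.53, -11.84, -14.15]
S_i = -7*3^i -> [-7, -21, -63, -189, -567]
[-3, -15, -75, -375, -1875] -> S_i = -3*5^i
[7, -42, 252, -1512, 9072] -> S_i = 7*-6^i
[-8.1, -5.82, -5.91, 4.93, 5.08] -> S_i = Random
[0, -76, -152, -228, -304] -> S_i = 0 + -76*i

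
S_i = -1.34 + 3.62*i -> [-1.34, 2.28, 5.9, 9.52, 13.14]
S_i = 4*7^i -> [4, 28, 196, 1372, 9604]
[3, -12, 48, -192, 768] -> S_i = 3*-4^i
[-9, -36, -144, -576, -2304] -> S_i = -9*4^i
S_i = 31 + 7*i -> [31, 38, 45, 52, 59]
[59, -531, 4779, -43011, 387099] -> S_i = 59*-9^i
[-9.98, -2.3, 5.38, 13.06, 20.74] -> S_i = -9.98 + 7.68*i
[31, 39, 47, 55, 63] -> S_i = 31 + 8*i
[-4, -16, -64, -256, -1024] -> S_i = -4*4^i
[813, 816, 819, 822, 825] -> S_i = 813 + 3*i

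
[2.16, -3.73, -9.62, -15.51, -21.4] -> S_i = 2.16 + -5.89*i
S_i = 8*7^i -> [8, 56, 392, 2744, 19208]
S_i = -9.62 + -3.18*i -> [-9.62, -12.8, -15.98, -19.16, -22.34]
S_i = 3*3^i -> [3, 9, 27, 81, 243]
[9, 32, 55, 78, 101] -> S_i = 9 + 23*i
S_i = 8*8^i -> [8, 64, 512, 4096, 32768]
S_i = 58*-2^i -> [58, -116, 232, -464, 928]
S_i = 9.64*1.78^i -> [9.64, 17.16, 30.54, 54.37, 96.77]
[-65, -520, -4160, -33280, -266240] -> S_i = -65*8^i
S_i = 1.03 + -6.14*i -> [1.03, -5.11, -11.25, -17.39, -23.53]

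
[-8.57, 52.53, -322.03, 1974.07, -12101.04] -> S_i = -8.57*(-6.13)^i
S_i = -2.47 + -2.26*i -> [-2.47, -4.73, -6.99, -9.25, -11.51]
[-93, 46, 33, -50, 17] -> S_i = Random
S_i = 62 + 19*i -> [62, 81, 100, 119, 138]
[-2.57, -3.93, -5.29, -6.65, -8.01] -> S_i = -2.57 + -1.36*i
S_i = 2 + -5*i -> [2, -3, -8, -13, -18]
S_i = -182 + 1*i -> [-182, -181, -180, -179, -178]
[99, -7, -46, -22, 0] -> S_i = Random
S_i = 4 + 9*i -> [4, 13, 22, 31, 40]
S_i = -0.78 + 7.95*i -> [-0.78, 7.17, 15.12, 23.07, 31.02]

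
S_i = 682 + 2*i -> [682, 684, 686, 688, 690]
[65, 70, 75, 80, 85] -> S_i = 65 + 5*i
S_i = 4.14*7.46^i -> [4.14, 30.88, 230.4, 1718.77, 12822.0]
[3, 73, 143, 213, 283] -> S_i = 3 + 70*i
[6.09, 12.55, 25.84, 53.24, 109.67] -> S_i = 6.09*2.06^i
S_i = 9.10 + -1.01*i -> [9.1, 8.09, 7.08, 6.07, 5.06]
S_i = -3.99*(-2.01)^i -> [-3.99, 8.02, -16.12, 32.4, -65.13]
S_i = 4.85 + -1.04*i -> [4.85, 3.81, 2.77, 1.73, 0.69]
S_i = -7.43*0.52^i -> [-7.43, -3.86, -2.01, -1.04, -0.54]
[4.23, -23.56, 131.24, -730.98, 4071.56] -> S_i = 4.23*(-5.57)^i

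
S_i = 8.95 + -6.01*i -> [8.95, 2.94, -3.07, -9.08, -15.09]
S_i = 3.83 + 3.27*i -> [3.83, 7.1, 10.37, 13.64, 16.91]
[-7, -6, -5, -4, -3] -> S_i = -7 + 1*i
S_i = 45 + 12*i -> [45, 57, 69, 81, 93]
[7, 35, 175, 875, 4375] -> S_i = 7*5^i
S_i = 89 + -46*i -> [89, 43, -3, -49, -95]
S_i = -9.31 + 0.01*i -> [-9.31, -9.3, -9.29, -9.28, -9.27]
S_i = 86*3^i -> [86, 258, 774, 2322, 6966]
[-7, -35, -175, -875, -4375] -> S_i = -7*5^i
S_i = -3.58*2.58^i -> [-3.58, -9.24, -23.83, -61.48, -158.62]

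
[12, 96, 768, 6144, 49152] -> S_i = 12*8^i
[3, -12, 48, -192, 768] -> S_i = 3*-4^i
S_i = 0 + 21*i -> [0, 21, 42, 63, 84]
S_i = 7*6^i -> [7, 42, 252, 1512, 9072]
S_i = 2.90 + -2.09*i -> [2.9, 0.81, -1.28, -3.37, -5.46]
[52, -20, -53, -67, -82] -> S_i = Random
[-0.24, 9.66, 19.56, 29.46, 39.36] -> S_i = -0.24 + 9.90*i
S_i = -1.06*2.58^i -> [-1.06, -2.73, -7.06, -18.2, -46.97]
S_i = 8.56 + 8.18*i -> [8.56, 16.74, 24.92, 33.1, 41.28]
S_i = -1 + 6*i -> [-1, 5, 11, 17, 23]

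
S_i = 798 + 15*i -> [798, 813, 828, 843, 858]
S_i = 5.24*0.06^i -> [5.24, 0.31, 0.02, 0.0, 0.0]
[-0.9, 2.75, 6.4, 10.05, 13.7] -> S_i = -0.90 + 3.65*i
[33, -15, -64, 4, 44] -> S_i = Random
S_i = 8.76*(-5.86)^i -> [8.76, -51.33, 300.81, -1762.78, 10329.86]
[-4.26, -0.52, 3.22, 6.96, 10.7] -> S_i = -4.26 + 3.74*i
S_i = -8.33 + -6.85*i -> [-8.33, -15.18, -22.03, -28.88, -35.73]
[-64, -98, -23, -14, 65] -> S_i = Random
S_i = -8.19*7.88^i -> [-8.19, -64.54, -508.55, -4007.4, -31578.3]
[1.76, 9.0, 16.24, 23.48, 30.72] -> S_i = 1.76 + 7.24*i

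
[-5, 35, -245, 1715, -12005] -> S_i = -5*-7^i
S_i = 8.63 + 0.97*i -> [8.63, 9.6, 10.57, 11.54, 12.51]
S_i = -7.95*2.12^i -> [-7.95, -16.85, -35.73, -75.75, -160.59]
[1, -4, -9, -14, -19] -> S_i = 1 + -5*i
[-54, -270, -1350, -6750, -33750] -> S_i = -54*5^i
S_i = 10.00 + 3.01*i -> [10.0, 13.01, 16.02, 19.03, 22.04]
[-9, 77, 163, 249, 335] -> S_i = -9 + 86*i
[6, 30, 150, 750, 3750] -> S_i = 6*5^i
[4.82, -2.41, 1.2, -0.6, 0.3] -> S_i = 4.82*(-0.50)^i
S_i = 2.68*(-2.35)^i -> [2.68, -6.3, 14.8, -34.78, 81.73]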